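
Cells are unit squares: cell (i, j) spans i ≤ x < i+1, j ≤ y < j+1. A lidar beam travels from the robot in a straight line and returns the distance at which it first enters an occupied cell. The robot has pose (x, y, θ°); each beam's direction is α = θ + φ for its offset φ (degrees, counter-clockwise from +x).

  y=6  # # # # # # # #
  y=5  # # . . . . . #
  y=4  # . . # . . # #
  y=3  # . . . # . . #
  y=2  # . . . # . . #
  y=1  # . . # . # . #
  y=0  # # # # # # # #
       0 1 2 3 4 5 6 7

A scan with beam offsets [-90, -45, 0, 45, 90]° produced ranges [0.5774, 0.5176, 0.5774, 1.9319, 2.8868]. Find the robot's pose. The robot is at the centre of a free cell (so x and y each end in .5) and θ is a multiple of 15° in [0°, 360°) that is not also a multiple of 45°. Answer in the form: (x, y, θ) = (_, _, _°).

(x, y, θ) = (6.5, 5.5, 120°)

Enumerate (i+0.5, j+0.5, θ) over the 23 free cells and 16 admissible headings. For each, cast all 5 beams and compare to the given ranges.
  (6.5, 5.5, 285°): beam 1 = 2.5882 ≠ 0.5774 ✗
  (1.5, 1.5, 150°): beam 1 = 3.0000 ≠ 0.5774 ✗
  (1.5, 1.5, 60°): beam 1 = 1.0000 ≠ 0.5774 ✗
  (5.5, 4.5, 150°): beam 1 = 1.7321 ≠ 0.5774 ✗
  (1.5, 2.5, 75°): beam 1 = 1.9319 ≠ 0.5774 ✗
  …
  (6.5, 5.5, 120°): r_1=0.5774, r_2=0.5176, r_3=0.5774, r_4=1.9319, r_5=2.8868 — all match ✓
No second candidate reproduces the full scan.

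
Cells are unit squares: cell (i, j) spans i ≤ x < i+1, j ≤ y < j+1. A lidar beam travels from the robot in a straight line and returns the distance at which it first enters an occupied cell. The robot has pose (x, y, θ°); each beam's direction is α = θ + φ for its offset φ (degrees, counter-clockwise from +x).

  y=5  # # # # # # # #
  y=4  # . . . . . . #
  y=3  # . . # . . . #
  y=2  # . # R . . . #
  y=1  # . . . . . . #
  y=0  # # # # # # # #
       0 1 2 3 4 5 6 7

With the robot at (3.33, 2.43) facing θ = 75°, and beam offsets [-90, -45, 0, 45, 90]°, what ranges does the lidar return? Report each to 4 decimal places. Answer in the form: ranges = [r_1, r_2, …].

beam 1: φ=-90°, α=345°
  dir = (cos 345°, sin 345°) = (0.9659, -0.2588); from cell (3,2)
  next x-line at t=0.6936, next y-line at t=1.6614; Δt_x=1.0353, Δt_y=3.8637
    x: enter (4,2) at t=0.6936
    y: enter (4,1) at t=1.6614
    x: enter (5,1) at t=1.7289
    x: enter (6,1) at t=2.7642
    x: enter (7,1) at t=3.7995 ← occupied
  → r_1 = 3.7995
beam 2: φ=-45°, α=30°
  dir = (cos 30°, sin 30°) = (0.8660, 0.5000); from cell (3,2)
  next x-line at t=0.7736, next y-line at t=1.1400; Δt_x=1.1547, Δt_y=2.0000
    x: enter (4,2) at t=0.7736
    y: enter (4,3) at t=1.1400
    x: enter (5,3) at t=1.9283
    x: enter (6,3) at t=3.0831
    y: enter (6,4) at t=3.1400
    x: enter (7,4) at t=4.2378 ← occupied
  → r_2 = 4.2378
beam 3: φ=0°, α=75°
  dir = (cos 75°, sin 75°) = (0.2588, 0.9659); from cell (3,2)
  next x-line at t=2.5887, next y-line at t=0.5901; Δt_x=3.8637, Δt_y=1.0353
    y: enter (3,3) at t=0.5901 ← occupied
  → r_3 = 0.5901
beam 4: φ=45°, α=120°
  dir = (cos 120°, sin 120°) = (-0.5000, 0.8660); from cell (3,2)
  next x-line at t=0.6600, next y-line at t=0.6582; Δt_x=2.0000, Δt_y=1.1547
    y: enter (3,3) at t=0.6582 ← occupied
  → r_4 = 0.6582
beam 5: φ=90°, α=165°
  dir = (cos 165°, sin 165°) = (-0.9659, 0.2588); from cell (3,2)
  next x-line at t=0.3416, next y-line at t=2.2023; Δt_x=1.0353, Δt_y=3.8637
    x: enter (2,2) at t=0.3416 ← occupied
  → r_5 = 0.3416

ranges = [3.7995, 4.2378, 0.5901, 0.6582, 0.3416]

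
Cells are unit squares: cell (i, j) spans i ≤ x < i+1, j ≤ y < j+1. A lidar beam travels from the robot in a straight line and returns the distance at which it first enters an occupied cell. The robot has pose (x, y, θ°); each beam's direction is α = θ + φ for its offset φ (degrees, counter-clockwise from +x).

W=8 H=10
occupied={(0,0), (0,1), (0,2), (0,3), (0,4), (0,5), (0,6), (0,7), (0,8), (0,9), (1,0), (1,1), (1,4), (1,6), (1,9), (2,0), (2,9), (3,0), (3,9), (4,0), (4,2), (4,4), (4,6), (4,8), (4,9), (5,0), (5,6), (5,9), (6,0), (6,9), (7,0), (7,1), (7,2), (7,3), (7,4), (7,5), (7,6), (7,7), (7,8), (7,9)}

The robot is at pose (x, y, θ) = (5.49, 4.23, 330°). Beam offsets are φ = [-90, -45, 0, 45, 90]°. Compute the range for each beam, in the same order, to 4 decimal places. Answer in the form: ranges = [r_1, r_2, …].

beam 1: φ=-90°, α=240°
  direction (-0.5000, -0.8660); cell (5,4); t to first gridline: x 0.9800, y 0.2656 (then +2.0000 / +1.1547)
    (5,3) via y @ 0.2656
    (4,3) via x @ 0.9800
    (4,2) via y @ 1.4203  # hit
  → r_1 = 1.4203
beam 2: φ=-45°, α=285°
  direction (0.2588, -0.9659); cell (5,4); t to first gridline: x 1.9705, y 0.2381 (then +3.8637 / +1.0353)
    (5,3) via y @ 0.2381
    (5,2) via y @ 1.2734
    (6,2) via x @ 1.9705
    (6,1) via y @ 2.3087
    (6,0) via y @ 3.3439  # hit
  → r_2 = 3.3439
beam 3: φ=0°, α=330°
  direction (0.8660, -0.5000); cell (5,4); t to first gridline: x 0.5889, y 0.4600 (then +1.1547 / +2.0000)
    (5,3) via y @ 0.4600
    (6,3) via x @ 0.5889
    (7,3) via x @ 1.7436  # hit
  → r_3 = 1.7436
beam 4: φ=45°, α=15°
  direction (0.9659, 0.2588); cell (5,4); t to first gridline: x 0.5280, y 2.9751 (then +1.0353 / +3.8637)
    (6,4) via x @ 0.5280
    (7,4) via x @ 1.5633  # hit
  → r_4 = 1.5633
beam 5: φ=90°, α=60°
  direction (0.5000, 0.8660); cell (5,4); t to first gridline: x 1.0200, y 0.8891 (then +2.0000 / +1.1547)
    (5,5) via y @ 0.8891
    (6,5) via x @ 1.0200
    (6,6) via y @ 2.0438
    (7,6) via x @ 3.0200  # hit
  → r_5 = 3.0200

ranges = [1.4203, 3.3439, 1.7436, 1.5633, 3.0200]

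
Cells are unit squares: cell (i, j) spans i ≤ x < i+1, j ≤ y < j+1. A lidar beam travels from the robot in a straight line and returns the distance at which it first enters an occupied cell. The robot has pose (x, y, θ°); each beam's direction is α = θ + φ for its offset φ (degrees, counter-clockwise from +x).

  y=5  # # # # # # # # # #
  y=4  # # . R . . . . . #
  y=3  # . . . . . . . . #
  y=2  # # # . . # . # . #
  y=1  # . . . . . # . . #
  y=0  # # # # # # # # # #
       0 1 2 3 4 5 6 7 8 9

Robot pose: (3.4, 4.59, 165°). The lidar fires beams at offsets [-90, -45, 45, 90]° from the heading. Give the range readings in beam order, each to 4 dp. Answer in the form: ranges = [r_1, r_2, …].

ranges = [0.4245, 0.4734, 2.7713, 1.6461]

beam 1: φ=-90°, α=75°
  dir = (cos 75°, sin 75°) = (0.2588, 0.9659); from cell (3,4)
  next x-line at t=2.3182, next y-line at t=0.4245; Δt_x=3.8637, Δt_y=1.0353
    y: enter (3,5) at t=0.4245 ← occupied
  → r_1 = 0.4245
beam 2: φ=-45°, α=120°
  dir = (cos 120°, sin 120°) = (-0.5000, 0.8660); from cell (3,4)
  next x-line at t=0.8000, next y-line at t=0.4734; Δt_x=2.0000, Δt_y=1.1547
    y: enter (3,5) at t=0.4734 ← occupied
  → r_2 = 0.4734
beam 3: φ=45°, α=210°
  dir = (cos 210°, sin 210°) = (-0.8660, -0.5000); from cell (3,4)
  next x-line at t=0.4619, next y-line at t=1.1800; Δt_x=1.1547, Δt_y=2.0000
    x: enter (2,4) at t=0.4619
    y: enter (2,3) at t=1.1800
    x: enter (1,3) at t=1.6166
    x: enter (0,3) at t=2.7713 ← occupied
  → r_3 = 2.7713
beam 4: φ=90°, α=255°
  dir = (cos 255°, sin 255°) = (-0.2588, -0.9659); from cell (3,4)
  next x-line at t=1.5455, next y-line at t=0.6108; Δt_x=3.8637, Δt_y=1.0353
    y: enter (3,3) at t=0.6108
    x: enter (2,3) at t=1.5455
    y: enter (2,2) at t=1.6461 ← occupied
  → r_4 = 1.6461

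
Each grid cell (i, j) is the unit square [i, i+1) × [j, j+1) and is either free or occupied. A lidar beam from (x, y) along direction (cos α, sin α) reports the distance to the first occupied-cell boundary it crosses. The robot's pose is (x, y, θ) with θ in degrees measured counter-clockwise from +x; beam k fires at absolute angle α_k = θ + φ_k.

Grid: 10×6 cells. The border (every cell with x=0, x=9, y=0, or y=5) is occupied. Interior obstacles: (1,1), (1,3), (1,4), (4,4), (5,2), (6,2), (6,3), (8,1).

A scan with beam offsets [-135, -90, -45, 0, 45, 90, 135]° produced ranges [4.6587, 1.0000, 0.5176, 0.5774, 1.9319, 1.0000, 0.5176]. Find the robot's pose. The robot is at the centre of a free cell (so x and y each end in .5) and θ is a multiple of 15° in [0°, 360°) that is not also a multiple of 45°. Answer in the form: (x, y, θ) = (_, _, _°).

(x, y, θ) = (5.5, 1.5, 300°)

Enumerate (i+0.5, j+0.5, θ) over the 24 free cells and 16 admissible headings. For each, cast all 7 beams and compare to the given ranges.
  (3.5, 2.5, 120°): beam 1 = 1.5529 ≠ 4.6587 ✗
  (4.5, 1.5, 345°): beam 1 = 1.0000 ≠ 4.6587 ✗
  (4.5, 3.5, 300°): beam 1 = 2.5882 ≠ 4.6587 ✗
  …
  (5.5, 1.5, 300°): r_1=4.6587, r_2=1.0000, r_3=0.5176, r_4=0.5774, r_5=1.9319, r_6=1.0000, r_7=0.5176 — all match ✓
No second candidate reproduces the full scan.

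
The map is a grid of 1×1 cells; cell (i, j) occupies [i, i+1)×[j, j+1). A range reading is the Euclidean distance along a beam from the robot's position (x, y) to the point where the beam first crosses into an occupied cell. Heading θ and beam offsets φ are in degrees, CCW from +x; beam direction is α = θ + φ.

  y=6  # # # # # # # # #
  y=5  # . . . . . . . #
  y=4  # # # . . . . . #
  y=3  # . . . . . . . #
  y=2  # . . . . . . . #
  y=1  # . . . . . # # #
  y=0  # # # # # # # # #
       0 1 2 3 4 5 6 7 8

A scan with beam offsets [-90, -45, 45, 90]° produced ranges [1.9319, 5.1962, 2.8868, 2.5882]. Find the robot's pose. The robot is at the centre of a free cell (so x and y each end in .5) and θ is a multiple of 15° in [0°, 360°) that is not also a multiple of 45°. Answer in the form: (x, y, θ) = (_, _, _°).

Enumerate (i+0.5, j+0.5, θ) over the 31 free cells and 16 admissible headings. For each, cast all 4 beams and compare to the given ranges.
  (1.5, 5.5, 150°): beam 1 = 0.5774 ≠ 1.9319 ✗
  (7.5, 5.5, 120°): beam 1 = 0.5774 ≠ 1.9319 ✗
  (5.5, 1.5, 330°): beam 1 = 0.5774 ≠ 1.9319 ✗
  (5.5, 3.5, 105°): beam 1 = 2.5882 ≠ 1.9319 ✗
  …
  (3.5, 1.5, 75°): r_1=1.9319, r_2=5.1962, r_3=2.8868, r_4=2.5882 — all match ✓
Only this pose fits every beam.

(x, y, θ) = (3.5, 1.5, 75°)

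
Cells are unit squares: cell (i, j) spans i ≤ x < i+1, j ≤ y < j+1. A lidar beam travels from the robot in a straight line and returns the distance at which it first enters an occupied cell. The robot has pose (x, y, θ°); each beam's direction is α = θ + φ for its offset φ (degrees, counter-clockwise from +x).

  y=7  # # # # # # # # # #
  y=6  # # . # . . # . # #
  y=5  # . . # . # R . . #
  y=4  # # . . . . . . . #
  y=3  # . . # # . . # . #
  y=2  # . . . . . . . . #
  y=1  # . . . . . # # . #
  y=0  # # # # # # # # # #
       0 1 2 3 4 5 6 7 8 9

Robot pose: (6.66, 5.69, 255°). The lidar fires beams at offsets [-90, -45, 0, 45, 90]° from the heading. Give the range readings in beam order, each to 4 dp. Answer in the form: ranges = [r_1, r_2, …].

ranges = [0.6833, 0.7621, 4.8554, 1.9514, 2.4225]

beam 1: φ=-90°, α=165°
  direction (-0.9659, 0.2588); cell (6,5); t to first gridline: x 0.6833, y 1.1977 (then +1.0353 / +3.8637)
    (5,5) via x @ 0.6833  # hit
  → r_1 = 0.6833
beam 2: φ=-45°, α=210°
  direction (-0.8660, -0.5000); cell (6,5); t to first gridline: x 0.7621, y 1.3800 (then +1.1547 / +2.0000)
    (5,5) via x @ 0.7621  # hit
  → r_2 = 0.7621
beam 3: φ=0°, α=255°
  direction (-0.2588, -0.9659); cell (6,5); t to first gridline: x 2.5500, y 0.7143 (then +3.8637 / +1.0353)
    (6,4) via y @ 0.7143
    (6,3) via y @ 1.7496
    (5,3) via x @ 2.5500
    (5,2) via y @ 2.7849
    (5,1) via y @ 3.8202
    (5,0) via y @ 4.8554  # hit
  → r_3 = 4.8554
beam 4: φ=45°, α=300°
  direction (0.5000, -0.8660); cell (6,5); t to first gridline: x 0.6800, y 0.7967 (then +2.0000 / +1.1547)
    (7,5) via x @ 0.6800
    (7,4) via y @ 0.7967
    (7,3) via y @ 1.9514  # hit
  → r_4 = 1.9514
beam 5: φ=90°, α=345°
  direction (0.9659, -0.2588); cell (6,5); t to first gridline: x 0.3520, y 2.6660 (then +1.0353 / +3.8637)
    (7,5) via x @ 0.3520
    (8,5) via x @ 1.3873
    (9,5) via x @ 2.4225  # hit
  → r_5 = 2.4225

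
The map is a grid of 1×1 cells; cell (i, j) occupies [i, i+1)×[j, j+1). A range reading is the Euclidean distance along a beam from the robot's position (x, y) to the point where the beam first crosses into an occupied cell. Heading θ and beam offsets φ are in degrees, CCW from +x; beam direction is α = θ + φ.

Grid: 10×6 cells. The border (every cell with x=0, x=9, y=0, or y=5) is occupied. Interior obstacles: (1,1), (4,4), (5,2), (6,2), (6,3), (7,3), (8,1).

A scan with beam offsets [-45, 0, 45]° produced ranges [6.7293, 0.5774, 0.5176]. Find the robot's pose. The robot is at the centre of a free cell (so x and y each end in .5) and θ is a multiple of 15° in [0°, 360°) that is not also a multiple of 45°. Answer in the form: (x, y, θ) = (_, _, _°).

(x, y, θ) = (7.5, 4.5, 240°)

Candidates: 25 free-cell centres × 16 headings = 400 poses. Raycast each; keep the one whose scan matches to 4 dp.
  (5.5, 4.5, 330°): beam 1 = 1.5529 ≠ 6.7293 ✗
  (5.5, 3.5, 165°): beam 1 = 1.0000 ≠ 6.7293 ✗
  (7.5, 1.5, 60°): beam 1 = 0.5176 ≠ 6.7293 ✗
  (3.5, 2.5, 240°): beam 1 = 1.9319 ≠ 6.7293 ✗
  (3.5, 3.5, 165°): beam 1 = 1.7321 ≠ 6.7293 ✗
  …
  (7.5, 4.5, 240°): r_1=6.7293, r_2=0.5774, r_3=0.5176 — all match ✓
Only this pose fits every beam.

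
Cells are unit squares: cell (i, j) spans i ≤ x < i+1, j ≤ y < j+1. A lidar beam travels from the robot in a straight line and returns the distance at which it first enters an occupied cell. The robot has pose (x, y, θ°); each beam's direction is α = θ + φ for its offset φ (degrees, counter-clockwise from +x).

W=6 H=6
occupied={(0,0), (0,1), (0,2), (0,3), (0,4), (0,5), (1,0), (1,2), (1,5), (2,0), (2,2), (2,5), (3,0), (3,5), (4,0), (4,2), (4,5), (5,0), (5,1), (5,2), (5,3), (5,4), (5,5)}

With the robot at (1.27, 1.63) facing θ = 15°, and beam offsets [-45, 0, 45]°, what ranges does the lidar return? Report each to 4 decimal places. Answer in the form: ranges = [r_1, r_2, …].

ranges = [1.2600, 1.4296, 0.4272]

beam 1: φ=-45°, α=330°
  dir = (cos 330°, sin 330°) = (0.8660, -0.5000); from cell (1,1)
  next x-line at t=0.8429, next y-line at t=1.2600; Δt_x=1.1547, Δt_y=2.0000
    x: enter (2,1) at t=0.8429
    y: enter (2,0) at t=1.2600 ← occupied
  → r_1 = 1.2600
beam 2: φ=0°, α=15°
  dir = (cos 15°, sin 15°) = (0.9659, 0.2588); from cell (1,1)
  next x-line at t=0.7558, next y-line at t=1.4296; Δt_x=1.0353, Δt_y=3.8637
    x: enter (2,1) at t=0.7558
    y: enter (2,2) at t=1.4296 ← occupied
  → r_2 = 1.4296
beam 3: φ=45°, α=60°
  dir = (cos 60°, sin 60°) = (0.5000, 0.8660); from cell (1,1)
  next x-line at t=1.4600, next y-line at t=0.4272; Δt_x=2.0000, Δt_y=1.1547
    y: enter (1,2) at t=0.4272 ← occupied
  → r_3 = 0.4272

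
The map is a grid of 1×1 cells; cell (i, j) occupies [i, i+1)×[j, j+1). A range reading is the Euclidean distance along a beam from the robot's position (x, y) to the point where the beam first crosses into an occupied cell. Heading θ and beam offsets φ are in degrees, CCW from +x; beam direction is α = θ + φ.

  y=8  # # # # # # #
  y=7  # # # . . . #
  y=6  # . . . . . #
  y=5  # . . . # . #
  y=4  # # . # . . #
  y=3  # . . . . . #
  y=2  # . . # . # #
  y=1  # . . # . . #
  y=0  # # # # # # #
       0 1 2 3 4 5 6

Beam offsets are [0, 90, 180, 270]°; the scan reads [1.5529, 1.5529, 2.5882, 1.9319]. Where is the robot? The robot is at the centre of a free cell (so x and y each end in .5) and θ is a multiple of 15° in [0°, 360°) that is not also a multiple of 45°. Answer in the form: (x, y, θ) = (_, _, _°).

(x, y, θ) = (4.5, 3.5, 345°)

Candidates: 27 free-cell centres × 16 headings = 432 poses. Raycast each; keep the one whose scan matches to 4 dp.
  (5.5, 3.5, 165°): beam 1 = 1.9319 ≠ 1.5529 ✗
  (4.5, 3.5, 165°): beam 1 = 2.5882 ≠ 1.5529 ✗
  (5.5, 6.5, 195°): beam 1 = 4.6587 ≠ 1.5529 ✗
  (4.5, 6.5, 30°): beam 1 = 1.7321 ≠ 1.5529 ✗
  (1.5, 2.5, 30°): beam 1 = 5.1962 ≠ 1.5529 ✗
  …
  (4.5, 3.5, 345°): r_1=1.5529, r_2=1.5529, r_3=2.5882, r_4=1.9319 — all match ✓
No second candidate reproduces the full scan.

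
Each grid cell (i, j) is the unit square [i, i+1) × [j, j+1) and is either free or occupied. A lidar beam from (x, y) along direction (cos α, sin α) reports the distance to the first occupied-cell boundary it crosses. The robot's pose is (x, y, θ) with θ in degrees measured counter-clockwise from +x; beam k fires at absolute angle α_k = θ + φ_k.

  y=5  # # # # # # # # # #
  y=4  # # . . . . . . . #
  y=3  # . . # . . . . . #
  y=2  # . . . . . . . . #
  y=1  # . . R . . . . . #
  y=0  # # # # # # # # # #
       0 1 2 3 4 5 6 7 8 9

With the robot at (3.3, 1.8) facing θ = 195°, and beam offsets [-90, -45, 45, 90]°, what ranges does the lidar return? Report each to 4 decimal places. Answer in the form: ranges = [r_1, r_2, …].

ranges = [3.3129, 2.6558, 0.9238, 0.8282]

beam 1: φ=-90°, α=105°
  dir = (cos 105°, sin 105°) = (-0.2588, 0.9659); from cell (3,1)
  next x-line at t=1.1591, next y-line at t=0.2071; Δt_x=3.8637, Δt_y=1.0353
    y: enter (3,2) at t=0.2071
    x: enter (2,2) at t=1.1591
    y: enter (2,3) at t=1.2423
    y: enter (2,4) at t=2.2776
    y: enter (2,5) at t=3.3129 ← occupied
  → r_1 = 3.3129
beam 2: φ=-45°, α=150°
  dir = (cos 150°, sin 150°) = (-0.8660, 0.5000); from cell (3,1)
  next x-line at t=0.3464, next y-line at t=0.4000; Δt_x=1.1547, Δt_y=2.0000
    x: enter (2,1) at t=0.3464
    y: enter (2,2) at t=0.4000
    x: enter (1,2) at t=1.5011
    y: enter (1,3) at t=2.4000
    x: enter (0,3) at t=2.6558 ← occupied
  → r_2 = 2.6558
beam 3: φ=45°, α=240°
  dir = (cos 240°, sin 240°) = (-0.5000, -0.8660); from cell (3,1)
  next x-line at t=0.6000, next y-line at t=0.9238; Δt_x=2.0000, Δt_y=1.1547
    x: enter (2,1) at t=0.6000
    y: enter (2,0) at t=0.9238 ← occupied
  → r_3 = 0.9238
beam 4: φ=90°, α=285°
  dir = (cos 285°, sin 285°) = (0.2588, -0.9659); from cell (3,1)
  next x-line at t=2.7046, next y-line at t=0.8282; Δt_x=3.8637, Δt_y=1.0353
    y: enter (3,0) at t=0.8282 ← occupied
  → r_4 = 0.8282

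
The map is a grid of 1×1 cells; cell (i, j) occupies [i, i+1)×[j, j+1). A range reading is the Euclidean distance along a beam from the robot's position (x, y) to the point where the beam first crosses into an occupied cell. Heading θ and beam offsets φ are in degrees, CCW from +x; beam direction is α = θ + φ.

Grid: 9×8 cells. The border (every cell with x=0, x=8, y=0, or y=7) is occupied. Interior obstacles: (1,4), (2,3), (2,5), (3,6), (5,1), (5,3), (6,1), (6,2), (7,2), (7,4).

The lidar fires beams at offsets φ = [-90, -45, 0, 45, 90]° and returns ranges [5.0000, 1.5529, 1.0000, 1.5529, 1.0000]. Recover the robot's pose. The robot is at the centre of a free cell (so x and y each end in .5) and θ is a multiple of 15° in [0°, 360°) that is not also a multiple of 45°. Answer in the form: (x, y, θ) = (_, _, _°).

Enumerate (i+0.5, j+0.5, θ) over the 32 free cells and 16 admissible headings. For each, cast all 5 beams and compare to the given ranges.
  (6.5, 3.5, 330°): beam 1 = 0.5774 ≠ 5.0000 ✗
  (2.5, 2.5, 240°): beam 1 = 1.7321 ≠ 5.0000 ✗
  (3.5, 3.5, 60°): beam 1 = 2.8868 ≠ 5.0000 ✗
  (3.5, 2.5, 105°): beam 1 = 1.9319 ≠ 5.0000 ✗
  (6.5, 3.5, 285°): beam 1 = 0.5176 ≠ 5.0000 ✗
  …
  (3.5, 4.5, 120°): r_1=5.0000, r_2=1.5529, r_3=1.0000, r_4=1.5529, r_5=1.0000 — all match ✓
Only this pose fits every beam.

(x, y, θ) = (3.5, 4.5, 120°)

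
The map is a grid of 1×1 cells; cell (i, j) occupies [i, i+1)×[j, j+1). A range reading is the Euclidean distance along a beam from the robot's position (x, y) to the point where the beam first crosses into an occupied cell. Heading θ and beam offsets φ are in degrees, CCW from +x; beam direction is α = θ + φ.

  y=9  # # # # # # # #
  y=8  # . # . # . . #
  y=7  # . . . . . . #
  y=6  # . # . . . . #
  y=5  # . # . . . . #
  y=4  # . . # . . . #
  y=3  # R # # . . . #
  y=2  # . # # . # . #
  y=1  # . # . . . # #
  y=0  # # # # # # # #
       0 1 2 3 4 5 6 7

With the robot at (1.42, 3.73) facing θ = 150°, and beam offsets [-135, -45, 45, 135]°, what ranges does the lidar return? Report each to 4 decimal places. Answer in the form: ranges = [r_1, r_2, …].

ranges = [0.6005, 1.6228, 0.4348, 2.2409]

beam 1: φ=-135°, α=15°
  cosα=0.9659 sinα=0.2588 | (1,3) | tMaxX 0.6005 tMaxY 1.0432 | tΔX 1.0353 tΔY 3.8637
    t=0.6005 [x] (2,3) — stop
  → r_1 = 0.6005
beam 2: φ=-45°, α=105°
  cosα=-0.2588 sinα=0.9659 | (1,3) | tMaxX 1.6228 tMaxY 0.2795 | tΔX 3.8637 tΔY 1.0353
    t=0.2795 [y] (1,4)
    t=1.3148 [y] (1,5)
    t=1.6228 [x] (0,5) — stop
  → r_2 = 1.6228
beam 3: φ=45°, α=195°
  cosα=-0.9659 sinα=-0.2588 | (1,3) | tMaxX 0.4348 tMaxY 2.8205 | tΔX 1.0353 tΔY 3.8637
    t=0.4348 [x] (0,3) — stop
  → r_3 = 0.4348
beam 4: φ=135°, α=285°
  cosα=0.2588 sinα=-0.9659 | (1,3) | tMaxX 2.2409 tMaxY 0.7558 | tΔX 3.8637 tΔY 1.0353
    t=0.7558 [y] (1,2)
    t=1.7910 [y] (1,1)
    t=2.2409 [x] (2,1) — stop
  → r_4 = 2.2409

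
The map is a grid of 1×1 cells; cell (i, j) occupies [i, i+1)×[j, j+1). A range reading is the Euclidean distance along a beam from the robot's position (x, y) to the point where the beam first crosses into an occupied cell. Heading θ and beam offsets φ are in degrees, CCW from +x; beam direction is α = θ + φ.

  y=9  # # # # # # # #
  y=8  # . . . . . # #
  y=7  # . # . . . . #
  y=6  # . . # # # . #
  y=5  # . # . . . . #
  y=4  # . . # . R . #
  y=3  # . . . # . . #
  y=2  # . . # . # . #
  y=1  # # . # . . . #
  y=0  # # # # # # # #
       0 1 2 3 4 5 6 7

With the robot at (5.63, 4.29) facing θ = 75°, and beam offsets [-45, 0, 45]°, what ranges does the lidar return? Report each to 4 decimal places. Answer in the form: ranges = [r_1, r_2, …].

beam 1: φ=-45°, α=30°
  d=(0.8660,0.5000)  start (5,4)  tX=0.4272 tY=1.4200  stride 1/|dx|=1.1547 1/|dy|=2.0000
    cross x-line → (6,4), t=0.4272
    cross y-line → (6,5), t=1.4200
    cross x-line → (7,5), t=1.5819 (wall)
  → r_1 = 1.5819
beam 2: φ=0°, α=75°
  d=(0.2588,0.9659)  start (5,4)  tX=1.4296 tY=0.7350  stride 1/|dx|=3.8637 1/|dy|=1.0353
    cross y-line → (5,5), t=0.7350
    cross x-line → (6,5), t=1.4296
    cross y-line → (6,6), t=1.7703
    cross y-line → (6,7), t=2.8056
    cross y-line → (6,8), t=3.8409 (wall)
  → r_2 = 3.8409
beam 3: φ=45°, α=120°
  d=(-0.5000,0.8660)  start (5,4)  tX=1.2600 tY=0.8198  stride 1/|dx|=2.0000 1/|dy|=1.1547
    cross y-line → (5,5), t=0.8198
    cross x-line → (4,5), t=1.2600
    cross y-line → (4,6), t=1.9745 (wall)
  → r_3 = 1.9745

ranges = [1.5819, 3.8409, 1.9745]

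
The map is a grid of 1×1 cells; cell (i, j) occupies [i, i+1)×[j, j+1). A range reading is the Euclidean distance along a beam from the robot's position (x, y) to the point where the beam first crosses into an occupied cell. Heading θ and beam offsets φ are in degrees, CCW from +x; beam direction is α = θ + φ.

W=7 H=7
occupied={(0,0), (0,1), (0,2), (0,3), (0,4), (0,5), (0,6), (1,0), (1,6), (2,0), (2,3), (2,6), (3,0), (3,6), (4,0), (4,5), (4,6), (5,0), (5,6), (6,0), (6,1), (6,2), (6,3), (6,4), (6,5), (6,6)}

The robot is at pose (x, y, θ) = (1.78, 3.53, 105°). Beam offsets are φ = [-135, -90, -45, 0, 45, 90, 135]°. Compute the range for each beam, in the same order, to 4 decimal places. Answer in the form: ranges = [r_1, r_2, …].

ranges = [0.2540, 0.2278, 0.4400, 2.5571, 0.9007, 0.8075, 1.5600]

beam 1: φ=-135°, α=330°
  dir = (cos 330°, sin 330°) = (0.8660, -0.5000); from cell (1,3)
  next x-line at t=0.2540, next y-line at t=1.0600; Δt_x=1.1547, Δt_y=2.0000
    x: enter (2,3) at t=0.2540 ← occupied
  → r_1 = 0.2540
beam 2: φ=-90°, α=15°
  dir = (cos 15°, sin 15°) = (0.9659, 0.2588); from cell (1,3)
  next x-line at t=0.2278, next y-line at t=1.8159; Δt_x=1.0353, Δt_y=3.8637
    x: enter (2,3) at t=0.2278 ← occupied
  → r_2 = 0.2278
beam 3: φ=-45°, α=60°
  dir = (cos 60°, sin 60°) = (0.5000, 0.8660); from cell (1,3)
  next x-line at t=0.4400, next y-line at t=0.5427; Δt_x=2.0000, Δt_y=1.1547
    x: enter (2,3) at t=0.4400 ← occupied
  → r_3 = 0.4400
beam 4: φ=0°, α=105°
  dir = (cos 105°, sin 105°) = (-0.2588, 0.9659); from cell (1,3)
  next x-line at t=3.0137, next y-line at t=0.4866; Δt_x=3.8637, Δt_y=1.0353
    y: enter (1,4) at t=0.4866
    y: enter (1,5) at t=1.5219
    y: enter (1,6) at t=2.5571 ← occupied
  → r_4 = 2.5571
beam 5: φ=45°, α=150°
  dir = (cos 150°, sin 150°) = (-0.8660, 0.5000); from cell (1,3)
  next x-line at t=0.9007, next y-line at t=0.9400; Δt_x=1.1547, Δt_y=2.0000
    x: enter (0,3) at t=0.9007 ← occupied
  → r_5 = 0.9007
beam 6: φ=90°, α=195°
  dir = (cos 195°, sin 195°) = (-0.9659, -0.2588); from cell (1,3)
  next x-line at t=0.8075, next y-line at t=2.0478; Δt_x=1.0353, Δt_y=3.8637
    x: enter (0,3) at t=0.8075 ← occupied
  → r_6 = 0.8075
beam 7: φ=135°, α=240°
  dir = (cos 240°, sin 240°) = (-0.5000, -0.8660); from cell (1,3)
  next x-line at t=1.5600, next y-line at t=0.6120; Δt_x=2.0000, Δt_y=1.1547
    y: enter (1,2) at t=0.6120
    x: enter (0,2) at t=1.5600 ← occupied
  → r_7 = 1.5600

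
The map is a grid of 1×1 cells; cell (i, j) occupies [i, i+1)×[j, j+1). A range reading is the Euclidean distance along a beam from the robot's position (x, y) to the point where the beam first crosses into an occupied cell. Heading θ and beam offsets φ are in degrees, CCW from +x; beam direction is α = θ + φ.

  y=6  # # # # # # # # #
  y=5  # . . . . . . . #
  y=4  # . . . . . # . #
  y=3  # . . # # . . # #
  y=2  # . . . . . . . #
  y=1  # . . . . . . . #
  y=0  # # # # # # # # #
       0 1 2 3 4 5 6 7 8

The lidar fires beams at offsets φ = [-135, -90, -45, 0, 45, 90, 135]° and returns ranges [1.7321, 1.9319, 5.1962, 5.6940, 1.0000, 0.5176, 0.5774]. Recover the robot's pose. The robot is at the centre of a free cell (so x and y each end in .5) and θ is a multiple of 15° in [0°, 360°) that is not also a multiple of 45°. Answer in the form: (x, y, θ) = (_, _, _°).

(x, y, θ) = (6.5, 1.5, 165°)

Candidates: 31 free-cell centres × 16 headings = 496 poses. Raycast each; keep the one whose scan matches to 4 dp.
  (5.5, 2.5, 240°): beam 1 = 3.6235 ≠ 1.7321 ✗
  (5.5, 4.5, 60°): beam 1 = 3.6235 ≠ 1.7321 ✗
  (5.5, 1.5, 60°): beam 1 = 0.5176 ≠ 1.7321 ✗
  …
  (6.5, 1.5, 165°): r_1=1.7321, r_2=1.9319, r_3=5.1962, r_4=5.6940, r_5=1.0000, r_6=0.5176, r_7=0.5774 — all match ✓
Unique over the lattice → pose = (6.5, 1.5, 165°).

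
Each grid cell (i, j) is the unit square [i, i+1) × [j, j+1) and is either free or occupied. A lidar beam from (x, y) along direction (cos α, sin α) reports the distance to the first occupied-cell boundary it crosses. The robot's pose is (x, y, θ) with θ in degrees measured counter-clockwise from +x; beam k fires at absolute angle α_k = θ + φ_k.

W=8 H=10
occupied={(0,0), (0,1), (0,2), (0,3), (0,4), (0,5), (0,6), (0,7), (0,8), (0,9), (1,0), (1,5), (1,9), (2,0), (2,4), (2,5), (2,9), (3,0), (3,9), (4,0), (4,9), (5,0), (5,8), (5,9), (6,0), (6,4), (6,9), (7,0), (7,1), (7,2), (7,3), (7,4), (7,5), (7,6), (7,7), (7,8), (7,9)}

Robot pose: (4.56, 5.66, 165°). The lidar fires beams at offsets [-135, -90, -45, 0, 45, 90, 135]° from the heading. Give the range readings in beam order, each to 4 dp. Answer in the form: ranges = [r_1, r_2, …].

ranges = [2.8175, 2.4225, 3.8567, 3.6856, 1.8013, 4.8244, 4.8800]

beam 1: φ=-135°, α=30°
  direction (0.8660, 0.5000); cell (4,5); t to first gridline: x 0.5081, y 0.6800 (then +1.1547 / +2.0000)
    (5,5) via x @ 0.5081
    (5,6) via y @ 0.6800
    (6,6) via x @ 1.6628
    (6,7) via y @ 2.6800
    (7,7) via x @ 2.8175  # hit
  → r_1 = 2.8175
beam 2: φ=-90°, α=75°
  direction (0.2588, 0.9659); cell (4,5); t to first gridline: x 1.7000, y 0.3520 (then +3.8637 / +1.0353)
    (4,6) via y @ 0.3520
    (4,7) via y @ 1.3873
    (5,7) via x @ 1.7000
    (5,8) via y @ 2.4225  # hit
  → r_2 = 2.4225
beam 3: φ=-45°, α=120°
  direction (-0.5000, 0.8660); cell (4,5); t to first gridline: x 1.1200, y 0.3926 (then +2.0000 / +1.1547)
    (4,6) via y @ 0.3926
    (3,6) via x @ 1.1200
    (3,7) via y @ 1.5473
    (3,8) via y @ 2.7020
    (2,8) via x @ 3.1200
    (2,9) via y @ 3.8567  # hit
  → r_3 = 3.8567
beam 4: φ=0°, α=165°
  direction (-0.9659, 0.2588); cell (4,5); t to first gridline: x 0.5798, y 1.3137 (then +1.0353 / +3.8637)
    (3,5) via x @ 0.5798
    (3,6) via y @ 1.3137
    (2,6) via x @ 1.6150
    (1,6) via x @ 2.6503
    (0,6) via x @ 3.6856  # hit
  → r_4 = 3.6856
beam 5: φ=45°, α=210°
  direction (-0.8660, -0.5000); cell (4,5); t to first gridline: x 0.6466, y 1.3200 (then +1.1547 / +2.0000)
    (3,5) via x @ 0.6466
    (3,4) via y @ 1.3200
    (2,4) via x @ 1.8013  # hit
  → r_5 = 1.8013
beam 6: φ=90°, α=255°
  direction (-0.2588, -0.9659); cell (4,5); t to first gridline: x 2.1637, y 0.6833 (then +3.8637 / +1.0353)
    (4,4) via y @ 0.6833
    (4,3) via y @ 1.7186
    (3,3) via x @ 2.1637
    (3,2) via y @ 2.7538
    (3,1) via y @ 3.7891
    (3,0) via y @ 4.8244  # hit
  → r_6 = 4.8244
beam 7: φ=135°, α=300°
  direction (0.5000, -0.8660); cell (4,5); t to first gridline: x 0.8800, y 0.7621 (then +2.0000 / +1.1547)
    (4,4) via y @ 0.7621
    (5,4) via x @ 0.8800
    (5,3) via y @ 1.9168
    (6,3) via x @ 2.8800
    (6,2) via y @ 3.0715
    (6,1) via y @ 4.2262
    (7,1) via x @ 4.8800  # hit
  → r_7 = 4.8800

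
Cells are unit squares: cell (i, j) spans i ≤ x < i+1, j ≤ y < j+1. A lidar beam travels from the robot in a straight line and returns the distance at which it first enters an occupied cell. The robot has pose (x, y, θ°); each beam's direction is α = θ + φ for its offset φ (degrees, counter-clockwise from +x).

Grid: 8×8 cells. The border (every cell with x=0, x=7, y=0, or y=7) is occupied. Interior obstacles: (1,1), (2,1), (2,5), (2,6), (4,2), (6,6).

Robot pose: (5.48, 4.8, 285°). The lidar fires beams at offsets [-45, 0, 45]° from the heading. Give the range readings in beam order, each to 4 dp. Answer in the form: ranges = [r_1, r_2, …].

beam 1: φ=-45°, α=240°
  d=(-0.5000,-0.8660)  start (5,4)  tX=0.9600 tY=0.9238  stride 1/|dx|=2.0000 1/|dy|=1.1547
    cross y-line → (5,3), t=0.9238
    cross x-line → (4,3), t=0.9600
    cross y-line → (4,2), t=2.0785 (wall)
  → r_1 = 2.0785
beam 2: φ=0°, α=285°
  d=(0.2588,-0.9659)  start (5,4)  tX=2.0091 tY=0.8282  stride 1/|dx|=3.8637 1/|dy|=1.0353
    cross y-line → (5,3), t=0.8282
    cross y-line → (5,2), t=1.8635
    cross x-line → (6,2), t=2.0091
    cross y-line → (6,1), t=2.8988
    cross y-line → (6,0), t=3.9340 (wall)
  → r_2 = 3.9340
beam 3: φ=45°, α=330°
  d=(0.8660,-0.5000)  start (5,4)  tX=0.6004 tY=1.6000  stride 1/|dx|=1.1547 1/|dy|=2.0000
    cross x-line → (6,4), t=0.6004
    cross y-line → (6,3), t=1.6000
    cross x-line → (7,3), t=1.7551 (wall)
  → r_3 = 1.7551

ranges = [2.0785, 3.9340, 1.7551]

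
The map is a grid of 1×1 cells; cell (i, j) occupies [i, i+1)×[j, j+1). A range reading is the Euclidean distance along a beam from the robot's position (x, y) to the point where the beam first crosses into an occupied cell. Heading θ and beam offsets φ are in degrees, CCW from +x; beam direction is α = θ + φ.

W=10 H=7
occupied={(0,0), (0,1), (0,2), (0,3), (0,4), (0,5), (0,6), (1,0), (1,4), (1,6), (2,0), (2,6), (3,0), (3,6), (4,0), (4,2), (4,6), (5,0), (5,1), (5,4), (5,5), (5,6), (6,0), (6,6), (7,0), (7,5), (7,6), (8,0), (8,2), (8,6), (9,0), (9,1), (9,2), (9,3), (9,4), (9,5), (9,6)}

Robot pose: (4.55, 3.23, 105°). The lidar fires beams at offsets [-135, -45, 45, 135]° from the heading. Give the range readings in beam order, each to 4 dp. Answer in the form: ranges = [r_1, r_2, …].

ranges = [0.4600, 0.9000, 2.9445, 0.2656]

beam 1: φ=-135°, α=330°
  d=(0.8660,-0.5000)  start (4,3)  tX=0.5196 tY=0.4600  stride 1/|dx|=1.1547 1/|dy|=2.0000
    cross y-line → (4,2), t=0.4600 (wall)
  → r_1 = 0.4600
beam 2: φ=-45°, α=60°
  d=(0.5000,0.8660)  start (4,3)  tX=0.9000 tY=0.8891  stride 1/|dx|=2.0000 1/|dy|=1.1547
    cross y-line → (4,4), t=0.8891
    cross x-line → (5,4), t=0.9000 (wall)
  → r_2 = 0.9000
beam 3: φ=45°, α=150°
  d=(-0.8660,0.5000)  start (4,3)  tX=0.6351 tY=1.5400  stride 1/|dx|=1.1547 1/|dy|=2.0000
    cross x-line → (3,3), t=0.6351
    cross y-line → (3,4), t=1.5400
    cross x-line → (2,4), t=1.7898
    cross x-line → (1,4), t=2.9445 (wall)
  → r_3 = 2.9445
beam 4: φ=135°, α=240°
  d=(-0.5000,-0.8660)  start (4,3)  tX=1.1000 tY=0.2656  stride 1/|dx|=2.0000 1/|dy|=1.1547
    cross y-line → (4,2), t=0.2656 (wall)
  → r_4 = 0.2656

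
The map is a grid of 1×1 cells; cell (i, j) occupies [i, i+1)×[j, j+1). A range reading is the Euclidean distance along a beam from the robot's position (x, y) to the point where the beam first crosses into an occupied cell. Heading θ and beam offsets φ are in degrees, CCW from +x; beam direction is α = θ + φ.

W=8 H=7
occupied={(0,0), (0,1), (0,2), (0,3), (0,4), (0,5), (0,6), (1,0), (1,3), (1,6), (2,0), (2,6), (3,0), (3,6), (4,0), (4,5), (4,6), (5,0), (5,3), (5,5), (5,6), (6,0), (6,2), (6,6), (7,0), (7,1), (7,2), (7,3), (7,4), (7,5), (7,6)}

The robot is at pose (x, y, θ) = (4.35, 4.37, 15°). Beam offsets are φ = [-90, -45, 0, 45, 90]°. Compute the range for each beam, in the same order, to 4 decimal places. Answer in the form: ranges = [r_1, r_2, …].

ranges = [3.4889, 0.7506, 2.7435, 0.7275, 0.6522]

beam 1: φ=-90°, α=285°
  dir = (cos 285°, sin 285°) = (0.2588, -0.9659); from cell (4,4)
  next x-line at t=2.5114, next y-line at t=0.3831; Δt_x=3.8637, Δt_y=1.0353
    y: enter (4,3) at t=0.3831
    y: enter (4,2) at t=1.4183
    y: enter (4,1) at t=2.4536
    x: enter (5,1) at t=2.5114
    y: enter (5,0) at t=3.4889 ← occupied
  → r_1 = 3.4889
beam 2: φ=-45°, α=330°
  dir = (cos 330°, sin 330°) = (0.8660, -0.5000); from cell (4,4)
  next x-line at t=0.7506, next y-line at t=0.7400; Δt_x=1.1547, Δt_y=2.0000
    y: enter (4,3) at t=0.7400
    x: enter (5,3) at t=0.7506 ← occupied
  → r_2 = 0.7506
beam 3: φ=0°, α=15°
  dir = (cos 15°, sin 15°) = (0.9659, 0.2588); from cell (4,4)
  next x-line at t=0.6729, next y-line at t=2.4341; Δt_x=1.0353, Δt_y=3.8637
    x: enter (5,4) at t=0.6729
    x: enter (6,4) at t=1.7082
    y: enter (6,5) at t=2.4341
    x: enter (7,5) at t=2.7435 ← occupied
  → r_3 = 2.7435
beam 4: φ=45°, α=60°
  dir = (cos 60°, sin 60°) = (0.5000, 0.8660); from cell (4,4)
  next x-line at t=1.3000, next y-line at t=0.7275; Δt_x=2.0000, Δt_y=1.1547
    y: enter (4,5) at t=0.7275 ← occupied
  → r_4 = 0.7275
beam 5: φ=90°, α=105°
  dir = (cos 105°, sin 105°) = (-0.2588, 0.9659); from cell (4,4)
  next x-line at t=1.3523, next y-line at t=0.6522; Δt_x=3.8637, Δt_y=1.0353
    y: enter (4,5) at t=0.6522 ← occupied
  → r_5 = 0.6522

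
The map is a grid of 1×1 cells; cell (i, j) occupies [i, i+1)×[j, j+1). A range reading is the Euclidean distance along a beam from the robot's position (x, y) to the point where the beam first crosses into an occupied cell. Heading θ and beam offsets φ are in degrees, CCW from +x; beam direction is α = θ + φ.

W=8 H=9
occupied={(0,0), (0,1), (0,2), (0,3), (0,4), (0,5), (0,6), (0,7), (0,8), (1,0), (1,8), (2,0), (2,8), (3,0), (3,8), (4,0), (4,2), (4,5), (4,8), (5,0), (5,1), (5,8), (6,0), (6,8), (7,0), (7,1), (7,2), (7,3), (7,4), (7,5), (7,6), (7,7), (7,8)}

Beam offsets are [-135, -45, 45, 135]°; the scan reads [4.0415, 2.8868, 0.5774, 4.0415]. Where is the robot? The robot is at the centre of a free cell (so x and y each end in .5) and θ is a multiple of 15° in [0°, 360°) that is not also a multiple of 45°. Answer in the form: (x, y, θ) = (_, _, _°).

(x, y, θ) = (4.5, 4.5, 15°)

Candidates: 39 free-cell centres × 16 headings = 624 poses. Raycast each; keep the one whose scan matches to 4 dp.
  (1.5, 4.5, 105°): beam 1 = 3.0000 ≠ 4.0415 ✗
  (6.5, 7.5, 255°): beam 1 = 0.5774 ≠ 4.0415 ✗
  (1.5, 1.5, 120°): beam 1 = 1.9319 ≠ 4.0415 ✗
  (5.5, 5.5, 240°): beam 1 = 2.5882 ≠ 4.0415 ✗
  (5.5, 6.5, 150°): beam 1 = 1.5529 ≠ 4.0415 ✗
  …
  (4.5, 4.5, 15°): r_1=4.0415, r_2=2.8868, r_3=0.5774, r_4=4.0415 — all match ✓
Only this pose fits every beam.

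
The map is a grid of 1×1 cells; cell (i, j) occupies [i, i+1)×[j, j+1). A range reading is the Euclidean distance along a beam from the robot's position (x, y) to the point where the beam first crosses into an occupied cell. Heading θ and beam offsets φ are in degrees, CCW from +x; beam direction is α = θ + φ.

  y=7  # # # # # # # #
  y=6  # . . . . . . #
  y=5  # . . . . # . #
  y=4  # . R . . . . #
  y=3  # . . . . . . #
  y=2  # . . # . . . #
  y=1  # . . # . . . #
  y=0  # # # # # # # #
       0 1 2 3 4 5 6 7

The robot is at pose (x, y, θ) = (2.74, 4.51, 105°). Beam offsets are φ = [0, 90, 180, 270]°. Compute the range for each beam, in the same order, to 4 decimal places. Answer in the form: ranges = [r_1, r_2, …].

beam 1: φ=0°, α=105°
  dir = (cos 105°, sin 105°) = (-0.2588, 0.9659); from cell (2,4)
  next x-line at t=2.8591, next y-line at t=0.5073; Δt_x=3.8637, Δt_y=1.0353
    y: enter (2,5) at t=0.5073
    y: enter (2,6) at t=1.5426
    y: enter (2,7) at t=2.5778 ← occupied
  → r_1 = 2.5778
beam 2: φ=90°, α=195°
  dir = (cos 195°, sin 195°) = (-0.9659, -0.2588); from cell (2,4)
  next x-line at t=0.7661, next y-line at t=1.9705; Δt_x=1.0353, Δt_y=3.8637
    x: enter (1,4) at t=0.7661
    x: enter (0,4) at t=1.8014 ← occupied
  → r_2 = 1.8014
beam 3: φ=180°, α=285°
  dir = (cos 285°, sin 285°) = (0.2588, -0.9659); from cell (2,4)
  next x-line at t=1.0046, next y-line at t=0.5280; Δt_x=3.8637, Δt_y=1.0353
    y: enter (2,3) at t=0.5280
    x: enter (3,3) at t=1.0046
    y: enter (3,2) at t=1.5633 ← occupied
  → r_3 = 1.5633
beam 4: φ=270°, α=15°
  dir = (cos 15°, sin 15°) = (0.9659, 0.2588); from cell (2,4)
  next x-line at t=0.2692, next y-line at t=1.8932; Δt_x=1.0353, Δt_y=3.8637
    x: enter (3,4) at t=0.2692
    x: enter (4,4) at t=1.3044
    y: enter (4,5) at t=1.8932
    x: enter (5,5) at t=2.3397 ← occupied
  → r_4 = 2.3397

ranges = [2.5778, 1.8014, 1.5633, 2.3397]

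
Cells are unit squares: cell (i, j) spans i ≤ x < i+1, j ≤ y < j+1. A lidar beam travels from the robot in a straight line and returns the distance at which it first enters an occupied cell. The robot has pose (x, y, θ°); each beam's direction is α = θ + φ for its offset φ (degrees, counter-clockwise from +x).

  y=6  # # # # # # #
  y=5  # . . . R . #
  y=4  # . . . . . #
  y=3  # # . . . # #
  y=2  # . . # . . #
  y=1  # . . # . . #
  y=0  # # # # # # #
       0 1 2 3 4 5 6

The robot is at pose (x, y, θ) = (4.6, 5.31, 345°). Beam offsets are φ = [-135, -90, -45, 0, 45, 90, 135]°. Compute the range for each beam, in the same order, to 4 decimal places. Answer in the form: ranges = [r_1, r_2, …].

ranges = [3.0022, 2.3915, 1.5127, 1.4494, 1.3800, 0.7143, 0.7967]

beam 1: φ=-135°, α=210°
  d=(-0.8660,-0.5000)  start (4,5)  tX=0.6928 tY=0.6200  stride 1/|dx|=1.1547 1/|dy|=2.0000
    cross y-line → (4,4), t=0.6200
    cross x-line → (3,4), t=0.6928
    cross x-line → (2,4), t=1.8475
    cross y-line → (2,3), t=2.6200
    cross x-line → (1,3), t=3.0022 (wall)
  → r_1 = 3.0022
beam 2: φ=-90°, α=255°
  d=(-0.2588,-0.9659)  start (4,5)  tX=2.3182 tY=0.3209  stride 1/|dx|=3.8637 1/|dy|=1.0353
    cross y-line → (4,4), t=0.3209
    cross y-line → (4,3), t=1.3562
    cross x-line → (3,3), t=2.3182
    cross y-line → (3,2), t=2.3915 (wall)
  → r_2 = 2.3915
beam 3: φ=-45°, α=300°
  d=(0.5000,-0.8660)  start (4,5)  tX=0.8000 tY=0.3580  stride 1/|dx|=2.0000 1/|dy|=1.1547
    cross y-line → (4,4), t=0.3580
    cross x-line → (5,4), t=0.8000
    cross y-line → (5,3), t=1.5127 (wall)
  → r_3 = 1.5127
beam 4: φ=0°, α=345°
  d=(0.9659,-0.2588)  start (4,5)  tX=0.4141 tY=1.1977  stride 1/|dx|=1.0353 1/|dy|=3.8637
    cross x-line → (5,5), t=0.4141
    cross y-line → (5,4), t=1.1977
    cross x-line → (6,4), t=1.4494 (wall)
  → r_4 = 1.4494
beam 5: φ=45°, α=30°
  d=(0.8660,0.5000)  start (4,5)  tX=0.4619 tY=1.3800  stride 1/|dx|=1.1547 1/|dy|=2.0000
    cross x-line → (5,5), t=0.4619
    cross y-line → (5,6), t=1.3800 (wall)
  → r_5 = 1.3800
beam 6: φ=90°, α=75°
  d=(0.2588,0.9659)  start (4,5)  tX=1.5455 tY=0.7143  stride 1/|dx|=3.8637 1/|dy|=1.0353
    cross y-line → (4,6), t=0.7143 (wall)
  → r_6 = 0.7143
beam 7: φ=135°, α=120°
  d=(-0.5000,0.8660)  start (4,5)  tX=1.2000 tY=0.7967  stride 1/|dx|=2.0000 1/|dy|=1.1547
    cross y-line → (4,6), t=0.7967 (wall)
  → r_7 = 0.7967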